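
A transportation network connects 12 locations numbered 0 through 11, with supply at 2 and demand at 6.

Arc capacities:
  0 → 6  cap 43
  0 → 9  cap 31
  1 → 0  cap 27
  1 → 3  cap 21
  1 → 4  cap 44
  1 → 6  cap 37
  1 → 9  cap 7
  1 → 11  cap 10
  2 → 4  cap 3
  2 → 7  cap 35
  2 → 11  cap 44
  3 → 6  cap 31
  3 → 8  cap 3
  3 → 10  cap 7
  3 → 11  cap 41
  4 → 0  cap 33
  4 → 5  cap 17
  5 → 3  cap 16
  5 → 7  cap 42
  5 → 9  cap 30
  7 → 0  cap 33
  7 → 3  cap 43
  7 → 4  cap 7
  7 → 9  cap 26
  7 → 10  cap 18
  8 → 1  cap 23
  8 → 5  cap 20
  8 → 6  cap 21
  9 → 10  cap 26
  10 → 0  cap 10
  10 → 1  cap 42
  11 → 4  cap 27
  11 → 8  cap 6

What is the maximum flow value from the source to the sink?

augment #1: 2→4→0→6 bottleneck 3, total now 3
augment #2: 2→7→0→6 bottleneck 33, total now 36
augment #3: 2→7→3→6 bottleneck 2, total now 38
augment #4: 2→11→8→6 bottleneck 6, total now 44
augment #5: 2→11→4→0→6 bottleneck 7, total now 51
augment #6: 2→11→4→5→3→6 bottleneck 16, total now 67
augment #7: 2→11→4→0→7→3→6 bottleneck 4, total now 71

Maximum flow value: 71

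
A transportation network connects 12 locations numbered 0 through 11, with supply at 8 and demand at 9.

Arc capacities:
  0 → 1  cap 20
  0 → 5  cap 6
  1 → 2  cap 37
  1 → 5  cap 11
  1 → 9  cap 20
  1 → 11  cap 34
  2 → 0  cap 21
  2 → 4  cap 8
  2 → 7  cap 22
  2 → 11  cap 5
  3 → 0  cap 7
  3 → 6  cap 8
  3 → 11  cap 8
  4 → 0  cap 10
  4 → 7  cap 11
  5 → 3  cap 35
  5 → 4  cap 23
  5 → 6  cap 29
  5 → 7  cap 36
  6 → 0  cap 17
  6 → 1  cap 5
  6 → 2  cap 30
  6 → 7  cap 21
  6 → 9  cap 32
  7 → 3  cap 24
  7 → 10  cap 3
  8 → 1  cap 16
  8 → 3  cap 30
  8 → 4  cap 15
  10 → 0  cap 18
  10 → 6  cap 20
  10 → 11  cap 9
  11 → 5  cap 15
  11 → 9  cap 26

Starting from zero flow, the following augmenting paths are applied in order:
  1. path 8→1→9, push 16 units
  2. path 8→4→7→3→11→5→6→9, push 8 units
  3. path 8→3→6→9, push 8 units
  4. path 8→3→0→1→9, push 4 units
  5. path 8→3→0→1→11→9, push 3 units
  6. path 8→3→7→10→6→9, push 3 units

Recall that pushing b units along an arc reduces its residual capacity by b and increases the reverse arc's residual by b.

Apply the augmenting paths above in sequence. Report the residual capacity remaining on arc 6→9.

after path 1 (8→1→9, push 16): res(6,9)=32
after path 2 (8→4→7→3→11→5→6→9, push 8): res(6,9)=24
after path 3 (8→3→6→9, push 8): res(6,9)=16
after path 4 (8→3→0→1→9, push 4): res(6,9)=16
after path 5 (8→3→0→1→11→9, push 3): res(6,9)=16
after path 6 (8→3→7→10→6→9, push 3): res(6,9)=13

Residual capacity of (6,9): 13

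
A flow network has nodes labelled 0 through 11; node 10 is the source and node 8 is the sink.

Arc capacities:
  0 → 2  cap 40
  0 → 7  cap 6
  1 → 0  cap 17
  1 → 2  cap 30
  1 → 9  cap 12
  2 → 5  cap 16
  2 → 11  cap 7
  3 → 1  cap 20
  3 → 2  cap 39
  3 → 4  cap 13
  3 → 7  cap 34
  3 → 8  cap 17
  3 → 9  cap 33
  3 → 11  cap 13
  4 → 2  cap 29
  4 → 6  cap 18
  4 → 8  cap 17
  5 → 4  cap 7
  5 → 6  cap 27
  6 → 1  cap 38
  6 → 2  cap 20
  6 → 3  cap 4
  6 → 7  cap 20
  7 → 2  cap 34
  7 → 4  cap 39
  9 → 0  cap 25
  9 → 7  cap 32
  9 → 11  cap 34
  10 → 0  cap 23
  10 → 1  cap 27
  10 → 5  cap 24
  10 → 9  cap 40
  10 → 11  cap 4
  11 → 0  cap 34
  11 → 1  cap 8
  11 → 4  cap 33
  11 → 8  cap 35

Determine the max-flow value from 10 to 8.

augment #1: 10→11→8 bottleneck 4, total now 4
augment #2: 10→5→4→8 bottleneck 7, total now 11
augment #3: 10→9→11→8 bottleneck 31, total now 42
augment #4: 10→0→7→4→8 bottleneck 6, total now 48
augment #5: 10→5→6→3→8 bottleneck 4, total now 52
augment #6: 10→9→7→4→8 bottleneck 4, total now 56

Maximum flow value: 56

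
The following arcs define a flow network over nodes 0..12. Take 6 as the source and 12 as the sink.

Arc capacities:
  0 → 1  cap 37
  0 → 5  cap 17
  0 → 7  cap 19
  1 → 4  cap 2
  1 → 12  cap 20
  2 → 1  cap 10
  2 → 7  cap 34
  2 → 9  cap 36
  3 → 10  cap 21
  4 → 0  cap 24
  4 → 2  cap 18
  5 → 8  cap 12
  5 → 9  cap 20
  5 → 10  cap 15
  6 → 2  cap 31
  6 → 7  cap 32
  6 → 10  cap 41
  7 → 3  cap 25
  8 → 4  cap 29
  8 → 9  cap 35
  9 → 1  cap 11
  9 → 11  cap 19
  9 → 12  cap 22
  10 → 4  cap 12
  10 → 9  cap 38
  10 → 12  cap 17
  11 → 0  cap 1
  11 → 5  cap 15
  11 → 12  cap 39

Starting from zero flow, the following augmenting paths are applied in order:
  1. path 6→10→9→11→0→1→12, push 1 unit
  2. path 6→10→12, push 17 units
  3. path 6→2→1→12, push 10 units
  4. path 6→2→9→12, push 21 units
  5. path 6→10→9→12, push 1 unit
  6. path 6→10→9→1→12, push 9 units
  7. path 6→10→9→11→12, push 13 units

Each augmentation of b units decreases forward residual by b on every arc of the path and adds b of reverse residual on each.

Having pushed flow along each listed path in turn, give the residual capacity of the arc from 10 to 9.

Residual capacity of (10,9): 14

after path 1 (6→10→9→11→0→1→12, push 1): res(10,9)=37
after path 2 (6→10→12, push 17): res(10,9)=37
after path 3 (6→2→1→12, push 10): res(10,9)=37
after path 4 (6→2→9→12, push 21): res(10,9)=37
after path 5 (6→10→9→12, push 1): res(10,9)=36
after path 6 (6→10→9→1→12, push 9): res(10,9)=27
after path 7 (6→10→9→11→12, push 13): res(10,9)=14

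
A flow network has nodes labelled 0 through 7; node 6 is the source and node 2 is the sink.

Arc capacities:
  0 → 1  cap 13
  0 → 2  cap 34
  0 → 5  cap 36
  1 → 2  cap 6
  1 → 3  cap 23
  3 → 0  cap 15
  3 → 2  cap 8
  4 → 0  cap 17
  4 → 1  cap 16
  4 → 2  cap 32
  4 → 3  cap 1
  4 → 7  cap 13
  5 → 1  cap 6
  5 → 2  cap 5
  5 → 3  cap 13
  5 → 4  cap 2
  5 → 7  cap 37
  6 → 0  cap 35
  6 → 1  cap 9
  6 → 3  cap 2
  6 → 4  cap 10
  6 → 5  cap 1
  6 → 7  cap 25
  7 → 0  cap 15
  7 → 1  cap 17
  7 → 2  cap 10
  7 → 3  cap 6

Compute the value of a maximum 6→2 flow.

Maximum flow value: 75

augment #1: 6→0→2 bottleneck 34, total now 34
augment #2: 6→1→2 bottleneck 6, total now 40
augment #3: 6→3→2 bottleneck 2, total now 42
augment #4: 6→4→2 bottleneck 10, total now 52
augment #5: 6→5→2 bottleneck 1, total now 53
augment #6: 6→7→2 bottleneck 10, total now 63
augment #7: 6→0→5→2 bottleneck 1, total now 64
augment #8: 6→1→3→2 bottleneck 3, total now 67
augment #9: 6→7→3→2 bottleneck 3, total now 70
augment #10: 6→7→0→5→2 bottleneck 3, total now 73
augment #11: 6→7→0→5→4→2 bottleneck 2, total now 75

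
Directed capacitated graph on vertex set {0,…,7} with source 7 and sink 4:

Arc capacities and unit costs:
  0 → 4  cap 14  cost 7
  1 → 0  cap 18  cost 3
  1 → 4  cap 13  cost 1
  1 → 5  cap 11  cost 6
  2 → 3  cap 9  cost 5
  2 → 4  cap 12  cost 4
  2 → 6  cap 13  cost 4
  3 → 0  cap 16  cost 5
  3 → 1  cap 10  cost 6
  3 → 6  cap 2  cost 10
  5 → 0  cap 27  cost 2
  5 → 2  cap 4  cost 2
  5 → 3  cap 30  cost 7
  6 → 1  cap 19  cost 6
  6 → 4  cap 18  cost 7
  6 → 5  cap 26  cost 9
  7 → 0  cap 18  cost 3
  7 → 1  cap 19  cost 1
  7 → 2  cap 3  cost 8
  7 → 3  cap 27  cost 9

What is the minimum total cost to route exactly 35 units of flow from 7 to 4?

Minimum cost for 35 units: 280

shortest-cost path #1: 7→1→4 push 13 @ unit cost 2 (adds 26)
shortest-cost path #2: 7→0→4 push 14 @ unit cost 10 (adds 140)
shortest-cost path #3: 7→2→4 push 3 @ unit cost 12 (adds 36)
shortest-cost path #4: 7→1→5→2→4 push 4 @ unit cost 13 (adds 52)
shortest-cost path #5: 7→3→6→4 push 1 @ unit cost 26 (adds 26)
total cost = 280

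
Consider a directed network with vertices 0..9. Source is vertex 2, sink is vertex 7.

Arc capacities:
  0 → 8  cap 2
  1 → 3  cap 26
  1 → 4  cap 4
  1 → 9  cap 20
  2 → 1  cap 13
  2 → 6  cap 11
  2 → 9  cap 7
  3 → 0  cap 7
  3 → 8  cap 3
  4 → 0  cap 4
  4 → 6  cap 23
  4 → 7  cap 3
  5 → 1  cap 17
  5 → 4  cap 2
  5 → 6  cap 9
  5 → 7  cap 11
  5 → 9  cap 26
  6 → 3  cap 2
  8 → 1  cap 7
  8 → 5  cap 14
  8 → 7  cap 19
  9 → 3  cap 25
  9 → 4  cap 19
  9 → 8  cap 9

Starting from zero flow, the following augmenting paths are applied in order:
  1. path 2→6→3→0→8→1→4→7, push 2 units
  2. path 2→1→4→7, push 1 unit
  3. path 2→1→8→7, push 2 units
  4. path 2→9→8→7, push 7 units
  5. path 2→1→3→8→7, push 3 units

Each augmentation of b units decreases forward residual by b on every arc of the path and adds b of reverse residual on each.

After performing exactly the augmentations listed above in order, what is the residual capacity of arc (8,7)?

after path 1 (2→6→3→0→8→1→4→7, push 2): res(8,7)=19
after path 2 (2→1→4→7, push 1): res(8,7)=19
after path 3 (2→1→8→7, push 2): res(8,7)=17
after path 4 (2→9→8→7, push 7): res(8,7)=10
after path 5 (2→1→3→8→7, push 3): res(8,7)=7

Residual capacity of (8,7): 7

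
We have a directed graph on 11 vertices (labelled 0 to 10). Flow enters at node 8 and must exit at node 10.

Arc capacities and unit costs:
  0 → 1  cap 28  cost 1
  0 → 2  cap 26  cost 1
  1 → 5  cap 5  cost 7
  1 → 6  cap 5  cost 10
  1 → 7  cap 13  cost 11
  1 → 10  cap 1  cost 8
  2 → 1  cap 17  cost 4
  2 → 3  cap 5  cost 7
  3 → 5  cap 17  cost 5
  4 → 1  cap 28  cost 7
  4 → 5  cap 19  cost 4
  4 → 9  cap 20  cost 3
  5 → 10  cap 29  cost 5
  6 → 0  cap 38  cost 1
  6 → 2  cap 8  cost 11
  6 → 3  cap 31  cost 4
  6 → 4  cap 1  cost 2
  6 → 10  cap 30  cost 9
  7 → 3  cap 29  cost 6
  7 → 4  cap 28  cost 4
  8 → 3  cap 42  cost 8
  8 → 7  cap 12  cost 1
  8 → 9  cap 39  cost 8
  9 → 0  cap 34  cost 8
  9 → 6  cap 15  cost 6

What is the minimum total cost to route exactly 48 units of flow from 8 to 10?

Minimum cost for 48 units: 952

shortest-cost path #1: 8→7→4→5→10 push 12 @ unit cost 14 (adds 168)
shortest-cost path #2: 8→3→5→10 push 17 @ unit cost 18 (adds 306)
shortest-cost path #3: 8→9→6→10 push 15 @ unit cost 23 (adds 345)
shortest-cost path #4: 8→9→0→1→10 push 1 @ unit cost 25 (adds 25)
shortest-cost path #5: 8→9→0→1→6→10 push 3 @ unit cost 36 (adds 108)
total cost = 952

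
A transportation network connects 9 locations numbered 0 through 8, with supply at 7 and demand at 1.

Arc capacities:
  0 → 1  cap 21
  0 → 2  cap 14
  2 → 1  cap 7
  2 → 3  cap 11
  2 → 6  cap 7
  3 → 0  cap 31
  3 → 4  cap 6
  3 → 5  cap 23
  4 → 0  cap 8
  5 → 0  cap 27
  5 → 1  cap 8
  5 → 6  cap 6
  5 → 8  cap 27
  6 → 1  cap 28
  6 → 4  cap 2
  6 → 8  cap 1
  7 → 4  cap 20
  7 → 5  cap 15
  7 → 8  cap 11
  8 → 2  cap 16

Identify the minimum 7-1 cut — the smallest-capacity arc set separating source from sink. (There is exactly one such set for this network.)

Min-cut arcs: {(4,0), (7,5), (7,8)} (total capacity 34)

augment #1: 7→5→1 push 8
augment #2: 7→4→0→1 push 8
augment #3: 7→5→0→1 push 7
augment #4: 7→8→2→1 push 7
augment #5: 7→8→2→6→1 push 4
max flow = 34; residual-reachable set from 7 gives S-side
cut edges (S→T): {(4,0), (7,5), (7,8)} total cap 34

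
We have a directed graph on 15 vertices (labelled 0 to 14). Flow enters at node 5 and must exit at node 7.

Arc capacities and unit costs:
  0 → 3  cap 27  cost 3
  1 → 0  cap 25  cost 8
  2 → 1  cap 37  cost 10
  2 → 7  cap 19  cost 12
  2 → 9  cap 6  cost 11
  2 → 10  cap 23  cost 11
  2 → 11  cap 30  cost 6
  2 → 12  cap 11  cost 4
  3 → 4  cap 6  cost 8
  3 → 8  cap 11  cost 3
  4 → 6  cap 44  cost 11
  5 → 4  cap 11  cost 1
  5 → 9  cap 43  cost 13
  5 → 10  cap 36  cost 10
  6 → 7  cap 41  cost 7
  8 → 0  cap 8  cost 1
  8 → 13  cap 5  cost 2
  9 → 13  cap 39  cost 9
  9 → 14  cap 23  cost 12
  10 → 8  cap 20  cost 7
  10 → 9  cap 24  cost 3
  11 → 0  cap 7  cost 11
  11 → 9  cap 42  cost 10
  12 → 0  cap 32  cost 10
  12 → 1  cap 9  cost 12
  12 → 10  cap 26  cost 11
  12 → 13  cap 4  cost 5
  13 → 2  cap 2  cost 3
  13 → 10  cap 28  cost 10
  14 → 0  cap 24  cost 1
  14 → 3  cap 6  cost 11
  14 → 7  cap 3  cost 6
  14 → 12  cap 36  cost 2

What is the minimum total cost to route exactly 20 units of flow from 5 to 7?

Minimum cost for 20 units: 558

shortest-cost path #1: 5→4→6→7 push 11 @ unit cost 19 (adds 209)
shortest-cost path #2: 5→9→14→7 push 3 @ unit cost 31 (adds 93)
shortest-cost path #3: 5→10→8→13→2→7 push 2 @ unit cost 34 (adds 68)
shortest-cost path #4: 5→10→8→0→3→4→6→7 push 4 @ unit cost 47 (adds 188)
total cost = 558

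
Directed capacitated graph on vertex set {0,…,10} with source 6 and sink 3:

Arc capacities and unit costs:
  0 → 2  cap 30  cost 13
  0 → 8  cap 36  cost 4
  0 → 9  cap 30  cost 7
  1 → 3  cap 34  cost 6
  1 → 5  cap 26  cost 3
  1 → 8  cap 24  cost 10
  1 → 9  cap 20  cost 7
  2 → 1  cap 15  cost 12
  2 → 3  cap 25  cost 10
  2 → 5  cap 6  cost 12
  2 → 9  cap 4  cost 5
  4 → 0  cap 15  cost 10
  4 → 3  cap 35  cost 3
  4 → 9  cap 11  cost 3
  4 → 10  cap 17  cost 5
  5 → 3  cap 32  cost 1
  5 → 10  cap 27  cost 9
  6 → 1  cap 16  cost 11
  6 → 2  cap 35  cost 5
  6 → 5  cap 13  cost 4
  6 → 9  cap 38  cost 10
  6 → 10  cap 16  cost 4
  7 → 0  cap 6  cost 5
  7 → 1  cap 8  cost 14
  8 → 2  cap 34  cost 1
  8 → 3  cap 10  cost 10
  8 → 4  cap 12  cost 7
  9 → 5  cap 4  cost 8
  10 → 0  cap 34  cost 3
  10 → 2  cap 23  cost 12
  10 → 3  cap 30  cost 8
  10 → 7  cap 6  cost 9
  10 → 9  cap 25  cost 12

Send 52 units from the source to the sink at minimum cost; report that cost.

Minimum cost for 52 units: 602

shortest-cost path #1: 6→5→3 push 13 @ unit cost 5 (adds 65)
shortest-cost path #2: 6→10→3 push 16 @ unit cost 12 (adds 192)
shortest-cost path #3: 6→2→3 push 23 @ unit cost 15 (adds 345)
total cost = 602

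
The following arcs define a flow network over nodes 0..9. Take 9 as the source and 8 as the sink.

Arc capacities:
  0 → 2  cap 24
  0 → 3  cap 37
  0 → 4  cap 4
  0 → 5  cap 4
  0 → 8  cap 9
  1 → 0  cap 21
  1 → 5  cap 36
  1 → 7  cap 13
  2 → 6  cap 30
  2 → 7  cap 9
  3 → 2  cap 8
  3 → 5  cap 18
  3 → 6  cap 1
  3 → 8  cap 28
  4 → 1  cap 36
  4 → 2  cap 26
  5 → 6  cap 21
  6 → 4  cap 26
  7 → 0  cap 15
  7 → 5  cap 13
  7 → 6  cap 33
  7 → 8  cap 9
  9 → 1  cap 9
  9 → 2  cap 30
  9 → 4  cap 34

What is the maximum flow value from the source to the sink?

Maximum flow value: 43

augment #1: 9→1→0→8 bottleneck 9, total now 9
augment #2: 9→2→7→8 bottleneck 9, total now 18
augment #3: 9→4→1→0→3→8 bottleneck 12, total now 30
augment #4: 9→4→1→7→0→3→8 bottleneck 13, total now 43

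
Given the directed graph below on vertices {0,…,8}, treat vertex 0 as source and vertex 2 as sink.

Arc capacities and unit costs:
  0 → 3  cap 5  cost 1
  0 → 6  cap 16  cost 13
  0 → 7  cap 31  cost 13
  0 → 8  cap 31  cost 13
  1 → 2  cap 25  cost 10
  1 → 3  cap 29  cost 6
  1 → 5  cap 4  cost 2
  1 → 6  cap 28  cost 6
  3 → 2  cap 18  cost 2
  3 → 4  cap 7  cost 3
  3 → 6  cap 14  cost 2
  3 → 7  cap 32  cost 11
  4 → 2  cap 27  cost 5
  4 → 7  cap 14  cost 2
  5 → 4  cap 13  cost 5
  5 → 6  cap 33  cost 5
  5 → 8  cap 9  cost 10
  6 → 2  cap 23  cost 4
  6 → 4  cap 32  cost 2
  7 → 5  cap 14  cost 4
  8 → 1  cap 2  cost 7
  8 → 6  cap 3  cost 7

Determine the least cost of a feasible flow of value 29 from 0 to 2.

shortest-cost path #1: 0→3→2 push 5 @ unit cost 3 (adds 15)
shortest-cost path #2: 0→6→2 push 16 @ unit cost 17 (adds 272)
shortest-cost path #3: 0→8→6→2 push 3 @ unit cost 24 (adds 72)
shortest-cost path #4: 0→7→5→6→2 push 4 @ unit cost 26 (adds 104)
shortest-cost path #5: 0→7→5→4→2 push 1 @ unit cost 27 (adds 27)
total cost = 490

Minimum cost for 29 units: 490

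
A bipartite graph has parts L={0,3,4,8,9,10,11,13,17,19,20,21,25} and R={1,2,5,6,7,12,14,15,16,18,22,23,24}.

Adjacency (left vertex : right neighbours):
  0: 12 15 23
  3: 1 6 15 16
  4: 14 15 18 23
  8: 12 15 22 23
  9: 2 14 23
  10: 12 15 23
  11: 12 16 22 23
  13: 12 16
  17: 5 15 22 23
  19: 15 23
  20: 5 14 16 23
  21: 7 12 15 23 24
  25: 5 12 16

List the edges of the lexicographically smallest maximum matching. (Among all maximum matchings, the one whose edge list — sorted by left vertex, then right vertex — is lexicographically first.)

|M| = 11 (so the lex-smallest maximum matching has 11 edges)
process left vertices in ascending order; for each, take the smallest-labelled available neighbour that still permits 11 edges overall, or leave it unmatched if none does
lex-smallest matching: {0-12, 3-1, 4-18, 8-15, 9-2, 10-23, 11-16, 17-22, 20-14, 21-7, 25-5}

Lex-smallest maximum matching: {(0,12), (3,1), (4,18), (8,15), (9,2), (10,23), (11,16), (17,22), (20,14), (21,7), (25,5)}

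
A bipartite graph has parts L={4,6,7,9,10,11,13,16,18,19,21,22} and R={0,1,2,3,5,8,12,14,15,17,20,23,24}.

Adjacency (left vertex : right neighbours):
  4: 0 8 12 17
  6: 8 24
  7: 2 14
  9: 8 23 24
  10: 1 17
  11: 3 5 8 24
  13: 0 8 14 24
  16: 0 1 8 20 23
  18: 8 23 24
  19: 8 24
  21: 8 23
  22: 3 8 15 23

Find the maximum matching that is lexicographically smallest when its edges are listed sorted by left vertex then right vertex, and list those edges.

Lex-smallest maximum matching: {(4,0), (6,8), (7,2), (9,23), (10,1), (11,3), (13,14), (16,20), (18,24), (22,15)}

|M| = 10 (so the lex-smallest maximum matching has 10 edges)
process left vertices in ascending order; for each, take the smallest-labelled available neighbour that still permits 10 edges overall, or leave it unmatched if none does
lex-smallest matching: {4-0, 6-8, 7-2, 9-23, 10-1, 11-3, 13-14, 16-20, 18-24, 22-15}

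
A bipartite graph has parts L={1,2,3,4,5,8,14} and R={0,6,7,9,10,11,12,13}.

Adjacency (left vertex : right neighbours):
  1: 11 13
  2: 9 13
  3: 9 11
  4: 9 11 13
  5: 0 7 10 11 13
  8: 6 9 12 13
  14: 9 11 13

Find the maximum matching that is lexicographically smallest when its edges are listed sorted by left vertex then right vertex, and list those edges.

|M| = 5 (so the lex-smallest maximum matching has 5 edges)
process left vertices in ascending order; for each, take the smallest-labelled available neighbour that still permits 5 edges overall, or leave it unmatched if none does
lex-smallest matching: {1-11, 2-9, 4-13, 5-0, 8-6}

Lex-smallest maximum matching: {(1,11), (2,9), (4,13), (5,0), (8,6)}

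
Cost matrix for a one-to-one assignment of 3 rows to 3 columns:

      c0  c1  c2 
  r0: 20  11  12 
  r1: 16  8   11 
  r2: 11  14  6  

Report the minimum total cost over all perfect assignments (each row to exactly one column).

Minimum assignment cost: 31

optimal assignment: row0→col2 (cost 12), row1→col1 (cost 8), row2→col0 (cost 11)
total = 12 + 8 + 11 = 31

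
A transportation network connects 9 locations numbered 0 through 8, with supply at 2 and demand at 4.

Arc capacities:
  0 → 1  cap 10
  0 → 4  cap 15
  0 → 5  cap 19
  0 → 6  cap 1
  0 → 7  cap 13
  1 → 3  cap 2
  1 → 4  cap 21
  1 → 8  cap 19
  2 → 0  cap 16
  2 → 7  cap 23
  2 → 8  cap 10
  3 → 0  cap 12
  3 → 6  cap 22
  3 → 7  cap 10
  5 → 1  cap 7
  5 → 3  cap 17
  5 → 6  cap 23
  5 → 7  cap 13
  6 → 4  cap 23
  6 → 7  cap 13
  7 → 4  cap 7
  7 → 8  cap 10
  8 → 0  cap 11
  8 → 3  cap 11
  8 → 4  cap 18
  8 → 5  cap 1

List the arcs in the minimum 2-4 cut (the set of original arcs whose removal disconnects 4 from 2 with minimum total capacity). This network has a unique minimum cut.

augment #1: 2→0→4 push 15
augment #2: 2→7→4 push 7
augment #3: 2→8→4 push 10
augment #4: 2→0→1→4 push 1
augment #5: 2→7→8→4 push 8
augment #6: 2→7→8→0→1→4 push 2
max flow = 43; residual-reachable set from 2 gives S-side
cut edges (S→T): {(2,0), (2,8), (7,4), (7,8)} total cap 43

Min-cut arcs: {(2,0), (2,8), (7,4), (7,8)} (total capacity 43)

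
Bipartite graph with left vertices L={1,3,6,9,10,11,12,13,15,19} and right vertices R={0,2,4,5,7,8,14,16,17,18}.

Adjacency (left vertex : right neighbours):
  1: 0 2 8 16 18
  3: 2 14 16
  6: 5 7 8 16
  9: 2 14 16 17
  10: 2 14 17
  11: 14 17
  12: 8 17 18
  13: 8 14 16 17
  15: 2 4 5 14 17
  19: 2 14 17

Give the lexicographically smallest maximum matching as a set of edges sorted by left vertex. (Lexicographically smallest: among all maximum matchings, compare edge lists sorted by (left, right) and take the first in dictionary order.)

Lex-smallest maximum matching: {(1,0), (3,2), (6,5), (9,16), (10,14), (11,17), (12,18), (13,8), (15,4)}

|M| = 9 (so the lex-smallest maximum matching has 9 edges)
process left vertices in ascending order; for each, take the smallest-labelled available neighbour that still permits 9 edges overall, or leave it unmatched if none does
lex-smallest matching: {1-0, 3-2, 6-5, 9-16, 10-14, 11-17, 12-18, 13-8, 15-4}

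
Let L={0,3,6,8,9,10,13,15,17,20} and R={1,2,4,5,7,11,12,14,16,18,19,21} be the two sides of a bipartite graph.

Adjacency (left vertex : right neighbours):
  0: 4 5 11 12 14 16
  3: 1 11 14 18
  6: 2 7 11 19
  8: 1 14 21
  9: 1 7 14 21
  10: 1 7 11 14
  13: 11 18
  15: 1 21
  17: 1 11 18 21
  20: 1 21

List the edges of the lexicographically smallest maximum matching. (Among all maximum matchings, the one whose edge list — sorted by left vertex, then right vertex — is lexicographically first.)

|M| = 8 (so the lex-smallest maximum matching has 8 edges)
process left vertices in ascending order; for each, take the smallest-labelled available neighbour that still permits 8 edges overall, or leave it unmatched if none does
lex-smallest matching: {0-4, 3-1, 6-2, 8-14, 9-7, 10-11, 13-18, 15-21}

Lex-smallest maximum matching: {(0,4), (3,1), (6,2), (8,14), (9,7), (10,11), (13,18), (15,21)}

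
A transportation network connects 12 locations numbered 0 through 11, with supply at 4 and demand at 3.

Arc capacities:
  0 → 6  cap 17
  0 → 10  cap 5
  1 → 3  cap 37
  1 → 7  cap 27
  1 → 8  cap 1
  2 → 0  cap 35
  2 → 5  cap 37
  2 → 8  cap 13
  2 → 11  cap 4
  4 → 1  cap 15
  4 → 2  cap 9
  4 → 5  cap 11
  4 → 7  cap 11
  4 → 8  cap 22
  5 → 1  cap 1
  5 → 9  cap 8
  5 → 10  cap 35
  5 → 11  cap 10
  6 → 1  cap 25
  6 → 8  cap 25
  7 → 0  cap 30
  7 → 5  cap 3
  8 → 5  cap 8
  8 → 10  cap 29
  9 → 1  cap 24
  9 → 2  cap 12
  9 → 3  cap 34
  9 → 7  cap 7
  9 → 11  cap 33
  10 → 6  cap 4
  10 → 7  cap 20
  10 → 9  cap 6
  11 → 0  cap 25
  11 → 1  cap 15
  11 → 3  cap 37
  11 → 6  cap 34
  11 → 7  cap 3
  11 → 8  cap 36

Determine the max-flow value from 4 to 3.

Maximum flow value: 65

augment #1: 4→1→3 bottleneck 15, total now 15
augment #2: 4→2→11→3 bottleneck 4, total now 19
augment #3: 4→5→1→3 bottleneck 1, total now 20
augment #4: 4→5→9→3 bottleneck 8, total now 28
augment #5: 4→5→11→3 bottleneck 2, total now 30
augment #6: 4→2→5→11→3 bottleneck 5, total now 35
augment #7: 4→7→5→11→3 bottleneck 3, total now 38
augment #8: 4→8→10→9→3 bottleneck 6, total now 44
augment #9: 4→7→0→6→1→3 bottleneck 8, total now 52
augment #10: 4→8→10→6→1→3 bottleneck 4, total now 56
augment #11: 4→8→5→2→0→6→1→3 bottleneck 5, total now 61
augment #12: 4→8→5→7→0→6→1→3 bottleneck 3, total now 64
augment #13: 4→8→10→7→0→6→1→3 bottleneck 1, total now 65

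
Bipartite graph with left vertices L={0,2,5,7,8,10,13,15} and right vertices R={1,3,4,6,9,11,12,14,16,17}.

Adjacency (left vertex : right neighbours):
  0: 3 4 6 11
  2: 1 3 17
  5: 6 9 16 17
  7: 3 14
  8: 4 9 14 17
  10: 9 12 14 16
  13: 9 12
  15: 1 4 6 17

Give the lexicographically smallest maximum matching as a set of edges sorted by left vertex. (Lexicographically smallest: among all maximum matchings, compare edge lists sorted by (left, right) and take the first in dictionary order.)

Lex-smallest maximum matching: {(0,3), (2,1), (5,6), (7,14), (8,4), (10,9), (13,12), (15,17)}

|M| = 8 (so the lex-smallest maximum matching has 8 edges)
process left vertices in ascending order; for each, take the smallest-labelled available neighbour that still permits 8 edges overall, or leave it unmatched if none does
lex-smallest matching: {0-3, 2-1, 5-6, 7-14, 8-4, 10-9, 13-12, 15-17}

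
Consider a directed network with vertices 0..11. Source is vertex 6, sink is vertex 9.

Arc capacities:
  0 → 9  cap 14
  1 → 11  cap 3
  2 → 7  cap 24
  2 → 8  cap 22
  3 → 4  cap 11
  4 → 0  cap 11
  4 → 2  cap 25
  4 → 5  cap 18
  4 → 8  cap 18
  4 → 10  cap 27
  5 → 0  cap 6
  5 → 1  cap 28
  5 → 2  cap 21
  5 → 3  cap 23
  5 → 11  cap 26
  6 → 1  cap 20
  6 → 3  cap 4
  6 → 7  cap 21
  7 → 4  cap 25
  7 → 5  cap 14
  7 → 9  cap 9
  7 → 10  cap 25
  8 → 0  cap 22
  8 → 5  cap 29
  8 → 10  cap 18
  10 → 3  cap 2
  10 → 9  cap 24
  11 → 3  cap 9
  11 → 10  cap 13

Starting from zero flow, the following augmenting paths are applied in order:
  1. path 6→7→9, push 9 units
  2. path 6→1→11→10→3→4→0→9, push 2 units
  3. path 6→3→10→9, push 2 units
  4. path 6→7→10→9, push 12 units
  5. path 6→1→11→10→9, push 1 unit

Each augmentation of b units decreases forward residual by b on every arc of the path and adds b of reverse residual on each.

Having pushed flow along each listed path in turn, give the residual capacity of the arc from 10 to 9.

after path 1 (6→7→9, push 9): res(10,9)=24
after path 2 (6→1→11→10→3→4→0→9, push 2): res(10,9)=24
after path 3 (6→3→10→9, push 2): res(10,9)=22
after path 4 (6→7→10→9, push 12): res(10,9)=10
after path 5 (6→1→11→10→9, push 1): res(10,9)=9

Residual capacity of (10,9): 9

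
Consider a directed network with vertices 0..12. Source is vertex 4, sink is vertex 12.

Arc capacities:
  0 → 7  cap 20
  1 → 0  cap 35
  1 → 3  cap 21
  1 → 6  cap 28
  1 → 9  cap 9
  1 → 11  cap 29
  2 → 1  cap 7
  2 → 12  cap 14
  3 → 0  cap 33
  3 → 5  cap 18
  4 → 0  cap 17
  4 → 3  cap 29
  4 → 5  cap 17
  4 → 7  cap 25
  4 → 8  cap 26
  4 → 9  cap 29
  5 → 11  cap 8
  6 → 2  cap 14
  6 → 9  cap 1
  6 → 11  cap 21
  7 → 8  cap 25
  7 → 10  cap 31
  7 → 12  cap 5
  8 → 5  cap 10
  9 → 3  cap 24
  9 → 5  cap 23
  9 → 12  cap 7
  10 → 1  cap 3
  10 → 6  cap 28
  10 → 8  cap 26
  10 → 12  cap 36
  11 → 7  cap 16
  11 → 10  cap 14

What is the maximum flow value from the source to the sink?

Maximum flow value: 51

augment #1: 4→7→12 bottleneck 5, total now 5
augment #2: 4→9→12 bottleneck 7, total now 12
augment #3: 4→7→10→12 bottleneck 20, total now 32
augment #4: 4→0→7→10→12 bottleneck 11, total now 43
augment #5: 4→5→11→10→12 bottleneck 5, total now 48
augment #6: 4→5→11→10→6→2→12 bottleneck 3, total now 51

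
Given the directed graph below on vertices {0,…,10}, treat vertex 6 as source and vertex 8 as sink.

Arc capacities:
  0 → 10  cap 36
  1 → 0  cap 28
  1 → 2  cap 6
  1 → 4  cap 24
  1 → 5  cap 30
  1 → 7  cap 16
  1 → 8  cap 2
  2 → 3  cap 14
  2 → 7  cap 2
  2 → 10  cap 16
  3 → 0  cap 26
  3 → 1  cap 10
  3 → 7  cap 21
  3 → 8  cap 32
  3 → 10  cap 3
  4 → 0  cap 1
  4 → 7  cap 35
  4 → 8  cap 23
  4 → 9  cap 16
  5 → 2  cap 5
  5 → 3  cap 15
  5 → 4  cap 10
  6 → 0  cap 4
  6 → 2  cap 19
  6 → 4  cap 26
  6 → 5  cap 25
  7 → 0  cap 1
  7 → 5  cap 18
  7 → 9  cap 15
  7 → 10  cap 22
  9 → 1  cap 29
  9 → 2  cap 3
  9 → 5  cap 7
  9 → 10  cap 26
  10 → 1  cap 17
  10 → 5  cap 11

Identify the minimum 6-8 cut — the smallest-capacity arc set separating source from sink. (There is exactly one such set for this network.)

Min-cut arcs: {(1,8), (2,3), (4,8), (5,3)} (total capacity 54)

augment #1: 6→4→8 push 23
augment #2: 6→2→3→8 push 14
augment #3: 6→5→3→8 push 15
augment #4: 6→0→10→1→8 push 2
max flow = 54; residual-reachable set from 6 gives S-side
cut edges (S→T): {(1,8), (2,3), (4,8), (5,3)} total cap 54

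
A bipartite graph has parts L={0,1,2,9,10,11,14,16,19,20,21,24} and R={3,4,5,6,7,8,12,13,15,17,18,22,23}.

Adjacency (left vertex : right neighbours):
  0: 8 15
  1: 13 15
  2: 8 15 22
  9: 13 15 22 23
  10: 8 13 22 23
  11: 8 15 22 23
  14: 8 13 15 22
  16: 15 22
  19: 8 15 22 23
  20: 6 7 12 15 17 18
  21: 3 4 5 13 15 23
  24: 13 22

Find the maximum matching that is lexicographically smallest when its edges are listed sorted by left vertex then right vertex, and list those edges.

|M| = 7 (so the lex-smallest maximum matching has 7 edges)
process left vertices in ascending order; for each, take the smallest-labelled available neighbour that still permits 7 edges overall, or leave it unmatched if none does
lex-smallest matching: {0-8, 1-13, 2-15, 9-22, 10-23, 20-6, 21-3}

Lex-smallest maximum matching: {(0,8), (1,13), (2,15), (9,22), (10,23), (20,6), (21,3)}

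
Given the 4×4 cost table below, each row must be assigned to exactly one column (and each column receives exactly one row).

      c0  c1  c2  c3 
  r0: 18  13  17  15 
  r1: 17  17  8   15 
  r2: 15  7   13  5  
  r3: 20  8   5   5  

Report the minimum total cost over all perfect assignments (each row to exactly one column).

Minimum assignment cost: 38

optimal assignment: row0→col0 (cost 18), row1→col2 (cost 8), row2→col1 (cost 7), row3→col3 (cost 5)
total = 18 + 8 + 7 + 5 = 38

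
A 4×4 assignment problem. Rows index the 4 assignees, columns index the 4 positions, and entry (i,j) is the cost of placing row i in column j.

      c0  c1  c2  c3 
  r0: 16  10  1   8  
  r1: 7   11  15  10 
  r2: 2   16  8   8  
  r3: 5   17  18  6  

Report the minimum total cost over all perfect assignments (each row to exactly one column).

optimal assignment: row0→col2 (cost 1), row1→col1 (cost 11), row2→col0 (cost 2), row3→col3 (cost 6)
total = 1 + 11 + 2 + 6 = 20

Minimum assignment cost: 20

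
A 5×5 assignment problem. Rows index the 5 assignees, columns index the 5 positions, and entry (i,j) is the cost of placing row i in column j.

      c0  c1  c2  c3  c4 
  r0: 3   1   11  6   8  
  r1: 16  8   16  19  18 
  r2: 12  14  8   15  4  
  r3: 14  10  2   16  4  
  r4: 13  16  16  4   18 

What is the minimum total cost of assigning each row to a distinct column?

optimal assignment: row0→col0 (cost 3), row1→col1 (cost 8), row2→col4 (cost 4), row3→col2 (cost 2), row4→col3 (cost 4)
total = 3 + 8 + 4 + 2 + 4 = 21

Minimum assignment cost: 21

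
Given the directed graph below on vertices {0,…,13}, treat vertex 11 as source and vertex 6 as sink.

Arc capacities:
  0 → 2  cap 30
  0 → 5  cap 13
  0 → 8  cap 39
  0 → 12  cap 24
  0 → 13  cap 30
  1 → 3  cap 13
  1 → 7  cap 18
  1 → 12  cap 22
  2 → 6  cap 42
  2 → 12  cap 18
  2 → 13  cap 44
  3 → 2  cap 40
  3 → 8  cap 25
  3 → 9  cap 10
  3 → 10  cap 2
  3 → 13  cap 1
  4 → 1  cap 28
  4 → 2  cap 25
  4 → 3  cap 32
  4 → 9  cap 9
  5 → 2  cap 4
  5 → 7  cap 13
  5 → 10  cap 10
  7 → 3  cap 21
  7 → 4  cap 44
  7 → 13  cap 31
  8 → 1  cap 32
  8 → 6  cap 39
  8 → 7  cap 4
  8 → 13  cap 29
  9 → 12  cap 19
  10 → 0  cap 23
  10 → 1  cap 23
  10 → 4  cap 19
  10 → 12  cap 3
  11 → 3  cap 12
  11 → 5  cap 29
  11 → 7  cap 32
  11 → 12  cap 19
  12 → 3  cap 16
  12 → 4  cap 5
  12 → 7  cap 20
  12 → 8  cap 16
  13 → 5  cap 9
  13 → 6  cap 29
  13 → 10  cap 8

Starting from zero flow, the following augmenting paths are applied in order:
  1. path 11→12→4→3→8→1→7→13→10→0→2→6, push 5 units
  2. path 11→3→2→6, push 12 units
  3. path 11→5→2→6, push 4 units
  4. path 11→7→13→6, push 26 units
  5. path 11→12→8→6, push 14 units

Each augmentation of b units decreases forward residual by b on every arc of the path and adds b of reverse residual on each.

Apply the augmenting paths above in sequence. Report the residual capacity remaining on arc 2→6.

after path 1 (11→12→4→3→8→1→7→13→10→0→2→6, push 5): res(2,6)=37
after path 2 (11→3→2→6, push 12): res(2,6)=25
after path 3 (11→5→2→6, push 4): res(2,6)=21
after path 4 (11→7→13→6, push 26): res(2,6)=21
after path 5 (11→12→8→6, push 14): res(2,6)=21

Residual capacity of (2,6): 21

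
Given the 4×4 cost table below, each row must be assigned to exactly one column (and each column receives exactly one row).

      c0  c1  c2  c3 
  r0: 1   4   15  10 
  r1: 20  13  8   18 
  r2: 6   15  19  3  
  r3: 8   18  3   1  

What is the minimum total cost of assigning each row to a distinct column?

optimal assignment: row0→col1 (cost 4), row1→col2 (cost 8), row2→col0 (cost 6), row3→col3 (cost 1)
total = 4 + 8 + 6 + 1 = 19

Minimum assignment cost: 19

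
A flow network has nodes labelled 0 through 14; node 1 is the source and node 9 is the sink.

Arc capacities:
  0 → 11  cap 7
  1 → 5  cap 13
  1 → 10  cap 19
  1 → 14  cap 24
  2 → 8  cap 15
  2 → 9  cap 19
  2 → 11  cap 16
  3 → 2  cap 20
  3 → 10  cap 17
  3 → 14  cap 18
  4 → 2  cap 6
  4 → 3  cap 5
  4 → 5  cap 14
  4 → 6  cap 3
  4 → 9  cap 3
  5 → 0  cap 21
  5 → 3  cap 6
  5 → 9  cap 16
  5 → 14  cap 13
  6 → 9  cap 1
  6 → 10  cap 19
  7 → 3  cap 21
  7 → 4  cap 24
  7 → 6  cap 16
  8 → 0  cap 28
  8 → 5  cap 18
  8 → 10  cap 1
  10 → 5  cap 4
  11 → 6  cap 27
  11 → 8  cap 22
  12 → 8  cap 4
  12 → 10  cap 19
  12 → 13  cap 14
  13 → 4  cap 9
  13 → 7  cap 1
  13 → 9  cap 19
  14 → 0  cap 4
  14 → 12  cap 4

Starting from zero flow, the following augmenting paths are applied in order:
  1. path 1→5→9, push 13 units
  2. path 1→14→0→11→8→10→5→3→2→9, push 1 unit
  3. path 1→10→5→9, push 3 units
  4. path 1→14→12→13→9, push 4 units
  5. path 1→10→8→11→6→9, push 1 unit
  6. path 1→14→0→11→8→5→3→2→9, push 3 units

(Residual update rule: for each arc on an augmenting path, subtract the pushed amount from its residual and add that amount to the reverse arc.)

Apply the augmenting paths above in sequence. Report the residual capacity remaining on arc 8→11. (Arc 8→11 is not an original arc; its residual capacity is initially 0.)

after path 1 (1→5→9, push 13): res(8,11)=0
after path 2 (1→14→0→11→8→10→5→3→2→9, push 1): res(8,11)=1
after path 3 (1→10→5→9, push 3): res(8,11)=1
after path 4 (1→14→12→13→9, push 4): res(8,11)=1
after path 5 (1→10→8→11→6→9, push 1): res(8,11)=0
after path 6 (1→14→0→11→8→5→3→2→9, push 3): res(8,11)=3

Residual capacity of (8,11): 3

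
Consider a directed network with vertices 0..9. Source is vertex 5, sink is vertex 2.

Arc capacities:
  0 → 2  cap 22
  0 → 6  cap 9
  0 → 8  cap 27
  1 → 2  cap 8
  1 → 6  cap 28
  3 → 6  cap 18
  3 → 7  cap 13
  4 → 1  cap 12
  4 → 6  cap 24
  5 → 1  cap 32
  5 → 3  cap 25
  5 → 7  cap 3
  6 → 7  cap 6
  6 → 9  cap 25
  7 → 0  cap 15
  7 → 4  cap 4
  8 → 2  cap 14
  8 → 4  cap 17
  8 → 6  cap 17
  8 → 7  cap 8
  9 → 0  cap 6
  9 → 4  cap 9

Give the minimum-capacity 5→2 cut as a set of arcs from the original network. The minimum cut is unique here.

augment #1: 5→1→2 push 8
augment #2: 5→7→0→2 push 3
augment #3: 5→3→7→0→2 push 12
augment #4: 5→1→6→9→0→2 push 6
max flow = 29; residual-reachable set from 5 gives S-side
cut edges (S→T): {(1,2), (7,0), (9,0)} total cap 29

Min-cut arcs: {(1,2), (7,0), (9,0)} (total capacity 29)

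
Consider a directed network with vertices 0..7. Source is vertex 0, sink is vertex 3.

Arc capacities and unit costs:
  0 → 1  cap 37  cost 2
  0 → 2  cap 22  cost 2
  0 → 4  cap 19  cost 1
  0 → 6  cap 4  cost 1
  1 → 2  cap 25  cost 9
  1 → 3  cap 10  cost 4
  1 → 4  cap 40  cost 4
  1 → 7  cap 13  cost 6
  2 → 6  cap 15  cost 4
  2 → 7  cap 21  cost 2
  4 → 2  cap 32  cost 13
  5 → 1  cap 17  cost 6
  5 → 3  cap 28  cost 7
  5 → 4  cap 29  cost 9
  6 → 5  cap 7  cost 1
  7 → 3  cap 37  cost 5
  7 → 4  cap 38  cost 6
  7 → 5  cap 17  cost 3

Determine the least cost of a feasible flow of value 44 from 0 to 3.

Minimum cost for 44 units: 402

shortest-cost path #1: 0→1→3 push 10 @ unit cost 6 (adds 60)
shortest-cost path #2: 0→2→7→3 push 21 @ unit cost 9 (adds 189)
shortest-cost path #3: 0→6→5→3 push 4 @ unit cost 9 (adds 36)
shortest-cost path #4: 0→1→7→3 push 9 @ unit cost 13 (adds 117)
total cost = 402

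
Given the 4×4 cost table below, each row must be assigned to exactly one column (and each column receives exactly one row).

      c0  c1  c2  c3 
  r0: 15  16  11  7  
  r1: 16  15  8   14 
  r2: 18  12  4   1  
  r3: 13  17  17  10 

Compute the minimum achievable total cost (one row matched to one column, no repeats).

optimal assignment: row0→col1 (cost 16), row1→col2 (cost 8), row2→col3 (cost 1), row3→col0 (cost 13)
total = 16 + 8 + 1 + 13 = 38

Minimum assignment cost: 38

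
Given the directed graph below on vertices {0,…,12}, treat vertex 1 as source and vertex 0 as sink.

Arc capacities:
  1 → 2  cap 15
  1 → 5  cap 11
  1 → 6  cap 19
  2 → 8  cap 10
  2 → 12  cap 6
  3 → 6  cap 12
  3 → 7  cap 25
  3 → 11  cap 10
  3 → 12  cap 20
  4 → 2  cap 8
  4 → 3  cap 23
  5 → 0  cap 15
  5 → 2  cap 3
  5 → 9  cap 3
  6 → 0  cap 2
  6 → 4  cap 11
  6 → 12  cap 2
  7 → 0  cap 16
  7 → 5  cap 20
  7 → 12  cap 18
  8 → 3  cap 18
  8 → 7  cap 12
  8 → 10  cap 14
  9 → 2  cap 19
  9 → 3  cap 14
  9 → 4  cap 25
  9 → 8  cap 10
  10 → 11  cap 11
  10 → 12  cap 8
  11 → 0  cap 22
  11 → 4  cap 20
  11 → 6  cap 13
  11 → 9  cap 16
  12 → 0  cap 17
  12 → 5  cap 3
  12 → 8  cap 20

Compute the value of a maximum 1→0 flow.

augment #1: 1→5→0 bottleneck 11, total now 11
augment #2: 1→6→0 bottleneck 2, total now 13
augment #3: 1→2→12→0 bottleneck 6, total now 19
augment #4: 1→6→12→0 bottleneck 2, total now 21
augment #5: 1→2→8→7→0 bottleneck 9, total now 30
augment #6: 1→6→4→3→7→0 bottleneck 7, total now 37
augment #7: 1→6→4→3→11→0 bottleneck 4, total now 41

Maximum flow value: 41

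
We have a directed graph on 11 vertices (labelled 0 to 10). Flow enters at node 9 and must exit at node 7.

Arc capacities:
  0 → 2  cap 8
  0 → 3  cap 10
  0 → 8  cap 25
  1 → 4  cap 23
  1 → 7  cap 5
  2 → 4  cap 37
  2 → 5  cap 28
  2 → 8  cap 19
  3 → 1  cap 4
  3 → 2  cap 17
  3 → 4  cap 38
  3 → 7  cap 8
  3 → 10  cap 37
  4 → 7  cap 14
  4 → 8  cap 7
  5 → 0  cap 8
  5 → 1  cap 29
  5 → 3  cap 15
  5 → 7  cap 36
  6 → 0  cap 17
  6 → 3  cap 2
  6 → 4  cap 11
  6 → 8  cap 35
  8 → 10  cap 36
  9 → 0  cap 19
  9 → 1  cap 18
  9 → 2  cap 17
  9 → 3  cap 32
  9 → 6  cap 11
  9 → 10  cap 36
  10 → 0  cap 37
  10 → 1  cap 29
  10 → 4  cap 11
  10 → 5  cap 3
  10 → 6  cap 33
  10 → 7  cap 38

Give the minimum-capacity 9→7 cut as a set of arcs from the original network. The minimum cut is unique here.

Min-cut arcs: {(1,7), (2,5), (3,7), (4,7), (10,5), (10,7)} (total capacity 96)

augment #1: 9→1→7 push 5
augment #2: 9→3→7 push 8
augment #3: 9→10→7 push 36
augment #4: 9→1→4→7 push 13
augment #5: 9→2→4→7 push 1
augment #6: 9→2→5→7 push 16
augment #7: 9→3→10→7 push 2
augment #8: 9→0→2→5→7 push 8
augment #9: 9→3→2→5→7 push 4
augment #10: 9→3→10→5→7 push 3
max flow = 96; residual-reachable set from 9 gives S-side
cut edges (S→T): {(1,7), (2,5), (3,7), (4,7), (10,5), (10,7)} total cap 96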